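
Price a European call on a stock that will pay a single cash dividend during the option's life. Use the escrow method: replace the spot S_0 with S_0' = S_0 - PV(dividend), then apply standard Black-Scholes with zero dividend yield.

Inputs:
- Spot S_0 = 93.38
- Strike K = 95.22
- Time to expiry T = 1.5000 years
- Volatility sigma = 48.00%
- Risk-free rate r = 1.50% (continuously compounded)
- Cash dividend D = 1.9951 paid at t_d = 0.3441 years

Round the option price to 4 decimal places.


PV(D) = D * exp(-r * t_d) = 1.9951 * 0.99485180 = 1.98482882
S_0' = S_0 - PV(D) = 93.3800 - 1.98482882 = 91.39517118
d1 = (ln(S_0'/K) + (r + sigma^2/2)*T) / (sigma*sqrt(T)) = 0.26247412
d2 = d1 - sigma*sqrt(T) = -0.32540341
exp(-rT) = 0.97775124
N(d1) = 0.60352203; N(d2) = 0.37243789
C = S_0' * N(d1) - K * exp(-rT) * N(d2) = 91.39517118 * 0.60352203 - 95.2200 * 0.97775124 * 0.37243789 = 20.4845

Answer: Price = 20.4845


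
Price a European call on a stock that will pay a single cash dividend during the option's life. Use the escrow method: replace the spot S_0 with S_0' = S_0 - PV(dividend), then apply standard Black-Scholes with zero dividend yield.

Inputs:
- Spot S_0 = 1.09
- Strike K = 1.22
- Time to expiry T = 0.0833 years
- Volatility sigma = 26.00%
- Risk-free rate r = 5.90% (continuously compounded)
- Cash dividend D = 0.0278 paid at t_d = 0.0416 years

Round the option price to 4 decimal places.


PV(D) = D * exp(-r * t_d) = 0.0278 * 0.99754861 = 0.02773185
S_0' = S_0 - PV(D) = 1.0900 - 0.02773185 = 1.06226815
d1 = (ln(S_0'/K) + (r + sigma^2/2)*T) / (sigma*sqrt(T)) = -1.74191530
d2 = d1 - sigma*sqrt(T) = -1.81695582
exp(-rT) = 0.99509736
N(d1) = 0.04076163; N(d2) = 0.03461194
C = S_0' * N(d1) - K * exp(-rT) * N(d2) = 1.06226815 * 0.04076163 - 1.2200 * 0.99509736 * 0.03461194 = 0.0013

Answer: Price = 0.0013


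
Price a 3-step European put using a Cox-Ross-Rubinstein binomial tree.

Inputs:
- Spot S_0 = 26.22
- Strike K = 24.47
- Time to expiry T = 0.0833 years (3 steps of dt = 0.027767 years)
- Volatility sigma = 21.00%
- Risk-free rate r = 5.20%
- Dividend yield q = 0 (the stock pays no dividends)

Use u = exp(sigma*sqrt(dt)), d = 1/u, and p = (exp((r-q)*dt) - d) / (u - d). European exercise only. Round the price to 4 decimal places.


Answer: Price = V(0,0) = 0.0999

Derivation:
dt = T/N = 0.027767
u = exp(sigma*sqrt(dt)) = 1.035612; d = 1/u = 0.965612
p = (exp((r-q)*dt) - d) / (u - d) = 0.511894
Discount per step: exp(-r*dt) = 0.998557
Stock lattice S(k, i) with i counting down-moves:
  k=0: S(0,0) = 26.2200
  k=1: S(1,0) = 27.1538; S(1,1) = 25.3184
  k=2: S(2,0) = 28.1208; S(2,1) = 26.2200; S(2,2) = 24.4477
  k=3: S(3,0) = 29.1222; S(3,1) = 27.1538; S(3,2) = 25.3184; S(3,3) = 23.6070
Terminal payoffs V(N, i) = max(K - S_T, 0):
  V(3,0) = 0.000000; V(3,1) = 0.000000; V(3,2) = 0.000000; V(3,3) = 0.862995
Backward induction: V(k, i) = exp(-r*dt) * [p * V(k+1, i) + (1-p) * V(k+1, i+1)].
  V(2,0) = exp(-r*dt) * [p*0.000000 + (1-p)*0.000000] = 0.000000
  V(2,1) = exp(-r*dt) * [p*0.000000 + (1-p)*0.000000] = 0.000000
  V(2,2) = exp(-r*dt) * [p*0.000000 + (1-p)*0.862995] = 0.420625
  V(1,0) = exp(-r*dt) * [p*0.000000 + (1-p)*0.000000] = 0.000000
  V(1,1) = exp(-r*dt) * [p*0.000000 + (1-p)*0.420625] = 0.205013
  V(0,0) = exp(-r*dt) * [p*0.000000 + (1-p)*0.205013] = 0.099924


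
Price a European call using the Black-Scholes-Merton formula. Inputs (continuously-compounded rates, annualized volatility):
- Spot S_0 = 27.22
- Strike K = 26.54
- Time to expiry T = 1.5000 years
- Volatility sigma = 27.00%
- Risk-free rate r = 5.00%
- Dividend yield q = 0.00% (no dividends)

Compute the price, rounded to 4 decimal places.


Answer: Price = 4.8567

Derivation:
d1 = (ln(S/K) + (r - q + 0.5*sigma^2) * T) / (sigma * sqrt(T)) = 0.46865080
d2 = d1 - sigma * sqrt(T) = 0.13796968
exp(-rT) = 0.92774349; exp(-qT) = 1.00000000
C = S_0 * exp(-qT) * N(d1) - K * exp(-rT) * N(d2)
N(d1) = 0.68034037; N(d2) = 0.55486781
C = 27.2200 * 1.00000000 * 0.68034037 - 26.5400 * 0.92774349 * 0.55486781 = 4.8567


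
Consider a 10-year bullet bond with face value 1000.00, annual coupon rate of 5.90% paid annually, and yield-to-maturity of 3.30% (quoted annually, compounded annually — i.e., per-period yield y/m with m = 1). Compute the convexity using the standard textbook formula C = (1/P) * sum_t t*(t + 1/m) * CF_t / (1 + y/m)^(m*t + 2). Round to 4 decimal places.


Coupon per period c = face * coupon_rate / m = 59.000000
Periods per year m = 1; per-period yield y/m = 0.033000
Number of cashflows N = 10
Cashflows (t years, CF_t, discount factor 1/(1+y/m)^(m*t), PV):
  t = 1.0000: CF_t = 59.000000, DF = 0.968054, PV = 57.115198
  t = 2.0000: CF_t = 59.000000, DF = 0.937129, PV = 55.290608
  t = 3.0000: CF_t = 59.000000, DF = 0.907192, PV = 53.524306
  t = 4.0000: CF_t = 59.000000, DF = 0.878211, PV = 51.814430
  t = 5.0000: CF_t = 59.000000, DF = 0.850156, PV = 50.159177
  t = 6.0000: CF_t = 59.000000, DF = 0.822997, PV = 48.556803
  t = 7.0000: CF_t = 59.000000, DF = 0.796705, PV = 47.005617
  t = 8.0000: CF_t = 59.000000, DF = 0.771254, PV = 45.503986
  t = 9.0000: CF_t = 59.000000, DF = 0.746616, PV = 44.050325
  t = 10.0000: CF_t = 1059.000000, DF = 0.722764, PV = 765.407555
Price P = sum_t PV_t = 1218.428007
Convexity numerator sum_t t*(t + 1/m) * CF_t / (1+y/m)^(m*t + 2):
  t = 1.0000: term = 107.048613
  t = 2.0000: term = 310.886580
  t = 3.0000: term = 601.910127
  t = 4.0000: term = 971.136055
  t = 5.0000: term = 1410.168521
  t = 6.0000: term = 1911.167405
  t = 7.0000: term = 2466.818206
  t = 8.0000: term = 3070.303395
  t = 9.0000: term = 3715.275164
  t = 10.0000: term = 78901.414130
Convexity = (1/P) * sum = 93466.128195 / 1218.428007 = 76.710423

Answer: Convexity = 76.7104


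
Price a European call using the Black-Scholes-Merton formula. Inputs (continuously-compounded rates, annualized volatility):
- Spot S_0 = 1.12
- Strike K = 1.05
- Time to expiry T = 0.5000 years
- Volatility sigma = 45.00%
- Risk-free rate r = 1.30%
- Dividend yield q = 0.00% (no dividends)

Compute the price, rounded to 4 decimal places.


Answer: Price = 0.1785

Derivation:
d1 = (ln(S/K) + (r - q + 0.5*sigma^2) * T) / (sigma * sqrt(T)) = 0.38235156
d2 = d1 - sigma * sqrt(T) = 0.06415351
exp(-rT) = 0.99352108; exp(-qT) = 1.00000000
C = S_0 * exp(-qT) * N(d1) - K * exp(-rT) * N(d2)
N(d1) = 0.64889969; N(d2) = 0.52557600
C = 1.1200 * 1.00000000 * 0.64889969 - 1.0500 * 0.99352108 * 0.52557600 = 0.1785


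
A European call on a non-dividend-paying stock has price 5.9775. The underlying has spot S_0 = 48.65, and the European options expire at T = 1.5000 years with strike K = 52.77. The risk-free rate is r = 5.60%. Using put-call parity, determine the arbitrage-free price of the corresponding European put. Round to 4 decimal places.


Answer: Put price = 5.8459

Derivation:
Put-call parity: C - P = S_0 * exp(-qT) - K * exp(-rT).
S_0 * exp(-qT) = 48.6500 * 1.00000000 = 48.65000000
K * exp(-rT) = 52.7700 * 0.91943126 = 48.51838738
P = C - S*exp(-qT) + K*exp(-rT)
P = 5.9775 - 48.65000000 + 48.51838738 = 5.8459


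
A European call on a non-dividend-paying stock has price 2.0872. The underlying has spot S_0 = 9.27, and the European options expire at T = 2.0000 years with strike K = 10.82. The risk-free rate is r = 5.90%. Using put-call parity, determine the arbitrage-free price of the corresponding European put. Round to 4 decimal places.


Put-call parity: C - P = S_0 * exp(-qT) - K * exp(-rT).
S_0 * exp(-qT) = 9.2700 * 1.00000000 = 9.27000000
K * exp(-rT) = 10.8200 * 0.88869605 = 9.61569129
P = C - S*exp(-qT) + K*exp(-rT)
P = 2.0872 - 9.27000000 + 9.61569129 = 2.4329

Answer: Put price = 2.4329


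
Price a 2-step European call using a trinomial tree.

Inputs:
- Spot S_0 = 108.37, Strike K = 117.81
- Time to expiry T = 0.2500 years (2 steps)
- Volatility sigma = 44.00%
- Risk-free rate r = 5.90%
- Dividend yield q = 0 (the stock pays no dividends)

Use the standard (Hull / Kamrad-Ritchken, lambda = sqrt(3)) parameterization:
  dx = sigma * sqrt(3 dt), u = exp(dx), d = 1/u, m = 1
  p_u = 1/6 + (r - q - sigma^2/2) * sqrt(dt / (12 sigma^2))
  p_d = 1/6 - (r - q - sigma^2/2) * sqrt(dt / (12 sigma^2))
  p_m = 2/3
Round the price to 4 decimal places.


Answer: Price = V(0,0) = 6.6629

Derivation:
dt = T/N = 0.125000; dx = sigma*sqrt(3*dt) = 0.269444
u = exp(dx) = 1.309236; d = 1/u = 0.763804
p_u = 0.157899, p_m = 0.666667, p_d = 0.175435
Discount per step: exp(-r*dt) = 0.992652
Stock lattice S(k, j) with j the centered position index:
  k=0: S(0,+0) = 108.3700
  k=1: S(1,-1) = 82.7735; S(1,+0) = 108.3700; S(1,+1) = 141.8819
  k=2: S(2,-2) = 63.2227; S(2,-1) = 82.7735; S(2,+0) = 108.3700; S(2,+1) = 141.8819; S(2,+2) = 185.7569
Terminal payoffs V(N, j) = max(S_T - K, 0):
  V(2,-2) = 0.000000; V(2,-1) = 0.000000; V(2,+0) = 0.000000; V(2,+1) = 24.071921; V(2,+2) = 67.946939
Backward induction: V(k, j) = exp(-r*dt) * [p_u * V(k+1, j+1) + p_m * V(k+1, j) + p_d * V(k+1, j-1)]
  V(1,-1) = exp(-r*dt) * [p_u*0.000000 + p_m*0.000000 + p_d*0.000000] = 0.000000
  V(1,+0) = exp(-r*dt) * [p_u*24.071921 + p_m*0.000000 + p_d*0.000000] = 3.772994
  V(1,+1) = exp(-r*dt) * [p_u*67.946939 + p_m*24.071921 + p_d*0.000000] = 26.579923
  V(0,+0) = exp(-r*dt) * [p_u*26.579923 + p_m*3.772994 + p_d*0.000000] = 6.662941


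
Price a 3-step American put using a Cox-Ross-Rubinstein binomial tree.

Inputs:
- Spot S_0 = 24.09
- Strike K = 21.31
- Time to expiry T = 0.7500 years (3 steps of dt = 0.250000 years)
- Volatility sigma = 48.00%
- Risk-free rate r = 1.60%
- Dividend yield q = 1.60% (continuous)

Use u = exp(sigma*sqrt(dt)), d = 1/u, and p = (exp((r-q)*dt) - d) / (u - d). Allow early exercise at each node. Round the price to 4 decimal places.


dt = T/N = 0.250000
u = exp(sigma*sqrt(dt)) = 1.271249; d = 1/u = 0.786628
p = (exp((r-q)*dt) - d) / (u - d) = 0.440286
Discount per step: exp(-r*dt) = 0.996008
Stock lattice S(k, i) with i counting down-moves:
  k=0: S(0,0) = 24.0900
  k=1: S(1,0) = 30.6244; S(1,1) = 18.9499
  k=2: S(2,0) = 38.9312; S(2,1) = 24.0900; S(2,2) = 14.9065
  k=3: S(3,0) = 49.4913; S(3,1) = 30.6244; S(3,2) = 18.9499; S(3,3) = 11.7259
Terminal payoffs V(N, i) = max(K - S_T, 0):
  V(3,0) = 0.000000; V(3,1) = 0.000000; V(3,2) = 2.360135; V(3,3) = 9.584138
Backward induction: V(k, i) = exp(-r*dt) * [p * V(k+1, i) + (1-p) * V(k+1, i+1)]; then take max(V_cont, immediate exercise) for American.
  V(2,0) = exp(-r*dt) * [p*0.000000 + (1-p)*0.000000] = 0.000000; exercise = 0.000000; V(2,0) = max -> 0.000000
  V(2,1) = exp(-r*dt) * [p*0.000000 + (1-p)*2.360135] = 1.315726; exercise = 0.000000; V(2,1) = max -> 1.315726
  V(2,2) = exp(-r*dt) * [p*2.360135 + (1-p)*9.584138] = 6.377945; exercise = 6.403508; V(2,2) = max -> 6.403508
  V(1,0) = exp(-r*dt) * [p*0.000000 + (1-p)*1.315726] = 0.733490; exercise = 0.000000; V(1,0) = max -> 0.733490
  V(1,1) = exp(-r*dt) * [p*1.315726 + (1-p)*6.403508] = 4.146807; exercise = 2.360135; V(1,1) = max -> 4.146807
  V(0,0) = exp(-r*dt) * [p*0.733490 + (1-p)*4.146807] = 2.633415; exercise = 0.000000; V(0,0) = max -> 2.633415

Answer: Price = V(0,0) = 2.6334


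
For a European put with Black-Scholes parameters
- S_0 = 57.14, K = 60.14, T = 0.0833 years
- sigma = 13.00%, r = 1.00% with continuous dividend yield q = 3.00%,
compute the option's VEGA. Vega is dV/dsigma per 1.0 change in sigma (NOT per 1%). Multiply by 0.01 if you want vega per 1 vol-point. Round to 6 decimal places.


Answer: Vega = 2.499559

Derivation:
d1 = -1.3894598305; d2 = -1.4269800917
phi(d1) = 0.1519448210; exp(-qT) = 0.9975041199; exp(-rT) = 0.9991673468
Vega = S * exp(-qT) * phi(d1) * sqrt(T) = 57.1400 * 0.9975041199 * 0.1519448210 * 0.2886173938 = 2.499559


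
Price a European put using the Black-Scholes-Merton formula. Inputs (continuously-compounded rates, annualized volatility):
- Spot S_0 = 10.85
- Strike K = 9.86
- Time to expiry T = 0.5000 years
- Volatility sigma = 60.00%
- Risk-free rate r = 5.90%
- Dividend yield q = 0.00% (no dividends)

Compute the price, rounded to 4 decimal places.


Answer: Price = 1.1501

Derivation:
d1 = (ln(S/K) + (r - q + 0.5*sigma^2) * T) / (sigma * sqrt(T)) = 0.50718156
d2 = d1 - sigma * sqrt(T) = 0.08291749
exp(-rT) = 0.97093088; exp(-qT) = 1.00000000
P = K * exp(-rT) * N(-d2) - S_0 * exp(-qT) * N(-d1)
N(-d1) = 0.30601372; N(-d2) = 0.46695857
P = 9.8600 * 0.97093088 * 0.46695857 - 10.8500 * 1.00000000 * 0.30601372 = 1.1501


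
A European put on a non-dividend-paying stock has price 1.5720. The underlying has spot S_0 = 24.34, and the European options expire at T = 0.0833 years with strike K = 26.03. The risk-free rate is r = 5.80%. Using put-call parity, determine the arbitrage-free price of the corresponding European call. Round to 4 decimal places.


Answer: Call price = 0.0075

Derivation:
Put-call parity: C - P = S_0 * exp(-qT) - K * exp(-rT).
S_0 * exp(-qT) = 24.3400 * 1.00000000 = 24.34000000
K * exp(-rT) = 26.0300 * 0.99518025 = 25.90454197
C = P + S*exp(-qT) - K*exp(-rT)
C = 1.5720 + 24.34000000 - 25.90454197 = 0.0075


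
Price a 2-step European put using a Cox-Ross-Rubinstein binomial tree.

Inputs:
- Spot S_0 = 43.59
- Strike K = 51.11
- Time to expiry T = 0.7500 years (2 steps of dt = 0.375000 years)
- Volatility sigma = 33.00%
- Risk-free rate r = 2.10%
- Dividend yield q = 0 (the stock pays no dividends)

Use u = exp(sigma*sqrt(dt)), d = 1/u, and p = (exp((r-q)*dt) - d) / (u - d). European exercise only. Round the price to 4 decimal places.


Answer: Price = V(0,0) = 9.7949

Derivation:
dt = T/N = 0.375000
u = exp(sigma*sqrt(dt)) = 1.223949; d = 1/u = 0.817027
p = (exp((r-q)*dt) - d) / (u - d) = 0.469079
Discount per step: exp(-r*dt) = 0.992156
Stock lattice S(k, i) with i counting down-moves:
  k=0: S(0,0) = 43.5900
  k=1: S(1,0) = 53.3520; S(1,1) = 35.6142
  k=2: S(2,0) = 65.3001; S(2,1) = 43.5900; S(2,2) = 29.0978
Terminal payoffs V(N, i) = max(K - S_T, 0):
  V(2,0) = 0.000000; V(2,1) = 7.520000; V(2,2) = 22.012218
Backward induction: V(k, i) = exp(-r*dt) * [p * V(k+1, i) + (1-p) * V(k+1, i+1)].
  V(1,0) = exp(-r*dt) * [p*0.000000 + (1-p)*7.520000] = 3.961205
  V(1,1) = exp(-r*dt) * [p*7.520000 + (1-p)*22.012218] = 15.094874
  V(0,0) = exp(-r*dt) * [p*3.961205 + (1-p)*15.094874] = 9.794859


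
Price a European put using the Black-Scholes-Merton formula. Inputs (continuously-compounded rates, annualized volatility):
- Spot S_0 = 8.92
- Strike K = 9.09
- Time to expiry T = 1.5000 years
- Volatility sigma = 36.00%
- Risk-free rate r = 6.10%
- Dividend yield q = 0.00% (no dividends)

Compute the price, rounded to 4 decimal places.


Answer: Price = 1.2095

Derivation:
d1 = (ln(S/K) + (r - q + 0.5*sigma^2) * T) / (sigma * sqrt(T)) = 0.38516194
d2 = d1 - sigma * sqrt(T) = -0.05574622
exp(-rT) = 0.91256132; exp(-qT) = 1.00000000
P = K * exp(-rT) * N(-d2) - S_0 * exp(-qT) * N(-d1)
N(-d1) = 0.35005872; N(-d2) = 0.52222801
P = 9.0900 * 0.91256132 * 0.52222801 - 8.9200 * 1.00000000 * 0.35005872 = 1.2095


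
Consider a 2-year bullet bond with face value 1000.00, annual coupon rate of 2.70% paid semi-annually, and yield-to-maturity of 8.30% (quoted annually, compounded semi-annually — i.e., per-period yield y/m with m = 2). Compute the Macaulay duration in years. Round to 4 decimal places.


Coupon per period c = face * coupon_rate / m = 13.500000
Periods per year m = 2; per-period yield y/m = 0.041500
Number of cashflows N = 4
Cashflows (t years, CF_t, discount factor 1/(1+y/m)^(m*t), PV):
  t = 0.5000: CF_t = 13.500000, DF = 0.960154, PV = 12.962074
  t = 1.0000: CF_t = 13.500000, DF = 0.921895, PV = 12.445582
  t = 1.5000: CF_t = 13.500000, DF = 0.885161, PV = 11.949671
  t = 2.0000: CF_t = 1013.500000, DF = 0.849890, PV = 861.363879
Price P = sum_t PV_t = 898.721206
Macaulay numerator sum_t t * PV_t:
  t * PV_t at t = 0.5000: 6.481037
  t * PV_t at t = 1.0000: 12.445582
  t * PV_t at t = 1.5000: 17.924506
  t * PV_t at t = 2.0000: 1722.727758
Macaulay duration D = (sum_t t * PV_t) / P = 1759.578884 / 898.721206 = 1.957870

Answer: Macaulay duration = 1.9579 years


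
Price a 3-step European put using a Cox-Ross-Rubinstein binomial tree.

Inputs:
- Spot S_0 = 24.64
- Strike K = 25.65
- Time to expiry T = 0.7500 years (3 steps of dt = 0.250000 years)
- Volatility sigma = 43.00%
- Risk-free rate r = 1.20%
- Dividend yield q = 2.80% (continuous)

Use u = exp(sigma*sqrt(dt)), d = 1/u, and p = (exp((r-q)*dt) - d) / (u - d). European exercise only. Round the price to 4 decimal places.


dt = T/N = 0.250000
u = exp(sigma*sqrt(dt)) = 1.239862; d = 1/u = 0.806541
p = (exp((r-q)*dt) - d) / (u - d) = 0.437243
Discount per step: exp(-r*dt) = 0.997004
Stock lattice S(k, i) with i counting down-moves:
  k=0: S(0,0) = 24.6400
  k=1: S(1,0) = 30.5502; S(1,1) = 19.8732
  k=2: S(2,0) = 37.8780; S(2,1) = 24.6400; S(2,2) = 16.0285
  k=3: S(3,0) = 46.9635; S(3,1) = 30.5502; S(3,2) = 19.8732; S(3,3) = 12.9277
Terminal payoffs V(N, i) = max(K - S_T, 0):
  V(3,0) = 0.000000; V(3,1) = 0.000000; V(3,2) = 5.776819; V(3,3) = 12.722315
Backward induction: V(k, i) = exp(-r*dt) * [p * V(k+1, i) + (1-p) * V(k+1, i+1)].
  V(2,0) = exp(-r*dt) * [p*0.000000 + (1-p)*0.000000] = 0.000000
  V(2,1) = exp(-r*dt) * [p*0.000000 + (1-p)*5.776819] = 3.241204
  V(2,2) = exp(-r*dt) * [p*5.776819 + (1-p)*12.722315] = 9.656429
  V(1,0) = exp(-r*dt) * [p*0.000000 + (1-p)*3.241204] = 1.818545
  V(1,1) = exp(-r*dt) * [p*3.241204 + (1-p)*9.656429] = 6.830890
  V(0,0) = exp(-r*dt) * [p*1.818545 + (1-p)*6.830890] = 4.625378

Answer: Price = V(0,0) = 4.6254


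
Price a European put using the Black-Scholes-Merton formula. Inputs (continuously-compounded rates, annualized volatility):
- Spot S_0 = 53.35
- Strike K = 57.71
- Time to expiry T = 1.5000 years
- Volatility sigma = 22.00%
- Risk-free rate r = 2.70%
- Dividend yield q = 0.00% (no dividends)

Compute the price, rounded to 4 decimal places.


d1 = (ln(S/K) + (r - q + 0.5*sigma^2) * T) / (sigma * sqrt(T)) = -0.00651895
d2 = d1 - sigma * sqrt(T) = -0.27596282
exp(-rT) = 0.96030916; exp(-qT) = 1.00000000
P = K * exp(-rT) * N(-d2) - S_0 * exp(-qT) * N(-d1)
N(-d1) = 0.50260067; N(-d2) = 0.60871169
P = 57.7100 * 0.96030916 * 0.60871169 - 53.3500 * 1.00000000 * 0.50260067 = 6.9207

Answer: Price = 6.9207


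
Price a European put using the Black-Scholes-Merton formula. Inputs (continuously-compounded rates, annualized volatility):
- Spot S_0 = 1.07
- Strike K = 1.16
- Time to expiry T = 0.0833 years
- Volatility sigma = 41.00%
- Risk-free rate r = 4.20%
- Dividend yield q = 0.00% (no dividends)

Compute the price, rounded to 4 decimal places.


d1 = (ln(S/K) + (r - q + 0.5*sigma^2) * T) / (sigma * sqrt(T)) = -0.59375925
d2 = d1 - sigma * sqrt(T) = -0.71209238
exp(-rT) = 0.99650751; exp(-qT) = 1.00000000
P = K * exp(-rT) * N(-d2) - S_0 * exp(-qT) * N(-d1)
N(-d1) = 0.72366343; N(-d2) = 0.76179621
P = 1.1600 * 0.99650751 * 0.76179621 - 1.0700 * 1.00000000 * 0.72366343 = 0.1063

Answer: Price = 0.1063


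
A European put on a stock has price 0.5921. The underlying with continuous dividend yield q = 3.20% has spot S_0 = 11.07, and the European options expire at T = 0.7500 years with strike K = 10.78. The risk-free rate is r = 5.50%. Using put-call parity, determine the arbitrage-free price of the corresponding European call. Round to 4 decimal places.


Put-call parity: C - P = S_0 * exp(-qT) - K * exp(-rT).
S_0 * exp(-qT) = 11.0700 * 0.97628571 = 10.80748281
K * exp(-rT) = 10.7800 * 0.95958920 = 10.34437160
C = P + S*exp(-qT) - K*exp(-rT)
C = 0.5921 + 10.80748281 - 10.34437160 = 1.0552

Answer: Call price = 1.0552


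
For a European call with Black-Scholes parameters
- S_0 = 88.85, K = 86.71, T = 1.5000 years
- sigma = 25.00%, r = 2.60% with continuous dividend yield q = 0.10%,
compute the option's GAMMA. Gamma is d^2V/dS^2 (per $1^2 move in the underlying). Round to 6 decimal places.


d1 = 0.3551934440; d2 = 0.0490072261
phi(d1) = 0.3745538388; exp(-qT) = 0.9985011244; exp(-rT) = 0.9617507091
Gamma = exp(-qT) * phi(d1) / (S * sigma * sqrt(T)) = 0.9985011244 * 0.3745538388 / (88.8500 * 0.2500 * 1.2247448714) = 0.013747

Answer: Gamma = 0.013747


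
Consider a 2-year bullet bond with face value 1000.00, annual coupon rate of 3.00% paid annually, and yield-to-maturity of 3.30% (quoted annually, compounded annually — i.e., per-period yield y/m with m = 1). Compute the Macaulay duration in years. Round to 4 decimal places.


Answer: Macaulay duration = 1.9708 years

Derivation:
Coupon per period c = face * coupon_rate / m = 30.000000
Periods per year m = 1; per-period yield y/m = 0.033000
Number of cashflows N = 2
Cashflows (t years, CF_t, discount factor 1/(1+y/m)^(m*t), PV):
  t = 1.0000: CF_t = 30.000000, DF = 0.968054, PV = 29.041626
  t = 2.0000: CF_t = 1030.000000, DF = 0.937129, PV = 965.242824
Price P = sum_t PV_t = 994.284451
Macaulay numerator sum_t t * PV_t:
  t * PV_t at t = 1.0000: 29.041626
  t * PV_t at t = 2.0000: 1930.485648
Macaulay duration D = (sum_t t * PV_t) / P = 1959.527275 / 994.284451 = 1.970791


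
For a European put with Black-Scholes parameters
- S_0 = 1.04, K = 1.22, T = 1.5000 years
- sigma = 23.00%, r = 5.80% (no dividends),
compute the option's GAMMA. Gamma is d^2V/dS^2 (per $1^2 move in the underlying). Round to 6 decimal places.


d1 = -0.1169902770; d2 = -0.3986815974
phi(d1) = 0.3962214941; exp(-qT) = 1.0000000000; exp(-rT) = 0.9166770956
Gamma = exp(-qT) * phi(d1) / (S * sigma * sqrt(T)) = 1.0000000000 * 0.3962214941 / (1.0400 * 0.2300 * 1.2247448714) = 1.352481

Answer: Gamma = 1.352481


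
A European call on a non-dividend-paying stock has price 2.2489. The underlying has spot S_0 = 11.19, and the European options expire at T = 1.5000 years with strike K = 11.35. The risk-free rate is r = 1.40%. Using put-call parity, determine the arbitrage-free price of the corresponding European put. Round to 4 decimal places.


Put-call parity: C - P = S_0 * exp(-qT) - K * exp(-rT).
S_0 * exp(-qT) = 11.1900 * 1.00000000 = 11.19000000
K * exp(-rT) = 11.3500 * 0.97921896 = 11.11413525
P = C - S*exp(-qT) + K*exp(-rT)
P = 2.2489 - 11.19000000 + 11.11413525 = 2.1730

Answer: Put price = 2.1730


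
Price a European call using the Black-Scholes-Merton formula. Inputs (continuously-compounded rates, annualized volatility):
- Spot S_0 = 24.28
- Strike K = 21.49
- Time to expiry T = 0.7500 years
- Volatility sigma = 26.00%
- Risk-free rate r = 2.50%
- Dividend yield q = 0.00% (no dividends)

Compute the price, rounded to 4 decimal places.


d1 = (ln(S/K) + (r - q + 0.5*sigma^2) * T) / (sigma * sqrt(T)) = 0.73796581
d2 = d1 - sigma * sqrt(T) = 0.51279920
exp(-rT) = 0.98142469; exp(-qT) = 1.00000000
C = S_0 * exp(-qT) * N(d1) - K * exp(-rT) * N(d2)
N(d1) = 0.76973239; N(d2) = 0.69595411
C = 24.2800 * 1.00000000 * 0.76973239 - 21.4900 * 0.98142469 * 0.69595411 = 4.0109

Answer: Price = 4.0109


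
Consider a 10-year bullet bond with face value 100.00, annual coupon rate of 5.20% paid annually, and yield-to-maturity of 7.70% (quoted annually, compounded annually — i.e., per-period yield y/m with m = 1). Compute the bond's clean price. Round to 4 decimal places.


Answer: Price = 82.9954

Derivation:
Coupon per period c = face * coupon_rate / m = 5.200000
Periods per year m = 1; per-period yield y/m = 0.077000
Number of cashflows N = 10
Cashflows (t years, CF_t, discount factor 1/(1+y/m)^(m*t), PV):
  t = 1.0000: CF_t = 5.200000, DF = 0.928505, PV = 4.828227
  t = 2.0000: CF_t = 5.200000, DF = 0.862122, PV = 4.483033
  t = 3.0000: CF_t = 5.200000, DF = 0.800484, PV = 4.162519
  t = 4.0000: CF_t = 5.200000, DF = 0.743254, PV = 3.864920
  t = 5.0000: CF_t = 5.200000, DF = 0.690115, PV = 3.588598
  t = 6.0000: CF_t = 5.200000, DF = 0.640775, PV = 3.332032
  t = 7.0000: CF_t = 5.200000, DF = 0.594963, PV = 3.093808
  t = 8.0000: CF_t = 5.200000, DF = 0.552426, PV = 2.872617
  t = 9.0000: CF_t = 5.200000, DF = 0.512931, PV = 2.667239
  t = 10.0000: CF_t = 105.200000, DF = 0.476259, PV = 50.102420
Price P = sum_t PV_t = 82.995414


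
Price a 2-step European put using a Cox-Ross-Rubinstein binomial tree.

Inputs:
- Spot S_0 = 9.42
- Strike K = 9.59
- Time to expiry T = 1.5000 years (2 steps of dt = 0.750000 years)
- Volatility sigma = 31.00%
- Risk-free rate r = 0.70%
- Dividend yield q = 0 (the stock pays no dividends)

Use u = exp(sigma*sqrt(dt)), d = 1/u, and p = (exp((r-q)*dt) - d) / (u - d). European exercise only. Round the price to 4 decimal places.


dt = T/N = 0.750000
u = exp(sigma*sqrt(dt)) = 1.307959; d = 1/u = 0.764550
p = (exp((r-q)*dt) - d) / (u - d) = 0.442970
Discount per step: exp(-r*dt) = 0.994764
Stock lattice S(k, i) with i counting down-moves:
  k=0: S(0,0) = 9.4200
  k=1: S(1,0) = 12.3210; S(1,1) = 7.2021
  k=2: S(2,0) = 16.1153; S(2,1) = 9.4200; S(2,2) = 5.5063
Terminal payoffs V(N, i) = max(K - S_T, 0):
  V(2,0) = 0.000000; V(2,1) = 0.170000; V(2,2) = 4.083665
Backward induction: V(k, i) = exp(-r*dt) * [p * V(k+1, i) + (1-p) * V(k+1, i+1)].
  V(1,0) = exp(-r*dt) * [p*0.000000 + (1-p)*0.170000] = 0.094199
  V(1,1) = exp(-r*dt) * [p*0.170000 + (1-p)*4.083665] = 2.337724
  V(0,0) = exp(-r*dt) * [p*0.094199 + (1-p)*2.337724] = 1.336873

Answer: Price = V(0,0) = 1.3369


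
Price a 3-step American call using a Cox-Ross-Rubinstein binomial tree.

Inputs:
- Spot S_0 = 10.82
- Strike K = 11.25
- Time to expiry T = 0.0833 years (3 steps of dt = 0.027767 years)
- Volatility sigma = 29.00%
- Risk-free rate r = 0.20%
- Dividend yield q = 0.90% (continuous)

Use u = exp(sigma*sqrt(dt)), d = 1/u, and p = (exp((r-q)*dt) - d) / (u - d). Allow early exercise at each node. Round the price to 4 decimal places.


Answer: Price = V(0,0) = 0.1833

Derivation:
dt = T/N = 0.027767
u = exp(sigma*sqrt(dt)) = 1.049510; d = 1/u = 0.952825
p = (exp((r-q)*dt) - d) / (u - d) = 0.485911
Discount per step: exp(-r*dt) = 0.999944
Stock lattice S(k, i) with i counting down-moves:
  k=0: S(0,0) = 10.8200
  k=1: S(1,0) = 11.3557; S(1,1) = 10.3096
  k=2: S(2,0) = 11.9179; S(2,1) = 10.8200; S(2,2) = 9.8232
  k=3: S(3,0) = 12.5080; S(3,1) = 11.3557; S(3,2) = 10.3096; S(3,3) = 9.3598
Terminal payoffs V(N, i) = max(S_T - K, 0):
  V(3,0) = 1.257985; V(3,1) = 0.105701; V(3,2) = 0.000000; V(3,3) = 0.000000
Backward induction: V(k, i) = exp(-r*dt) * [p * V(k+1, i) + (1-p) * V(k+1, i+1)]; then take max(V_cont, immediate exercise) for American.
  V(2,0) = exp(-r*dt) * [p*1.257985 + (1-p)*0.105701] = 0.665572; exercise = 0.667925; V(2,0) = max -> 0.667925
  V(2,1) = exp(-r*dt) * [p*0.105701 + (1-p)*0.000000] = 0.051359; exercise = 0.000000; V(2,1) = max -> 0.051359
  V(2,2) = exp(-r*dt) * [p*0.000000 + (1-p)*0.000000] = 0.000000; exercise = 0.000000; V(2,2) = max -> 0.000000
  V(1,0) = exp(-r*dt) * [p*0.667925 + (1-p)*0.051359] = 0.350936; exercise = 0.105701; V(1,0) = max -> 0.350936
  V(1,1) = exp(-r*dt) * [p*0.051359 + (1-p)*0.000000] = 0.024954; exercise = 0.000000; V(1,1) = max -> 0.024954
  V(0,0) = exp(-r*dt) * [p*0.350936 + (1-p)*0.024954] = 0.183342; exercise = 0.000000; V(0,0) = max -> 0.183342


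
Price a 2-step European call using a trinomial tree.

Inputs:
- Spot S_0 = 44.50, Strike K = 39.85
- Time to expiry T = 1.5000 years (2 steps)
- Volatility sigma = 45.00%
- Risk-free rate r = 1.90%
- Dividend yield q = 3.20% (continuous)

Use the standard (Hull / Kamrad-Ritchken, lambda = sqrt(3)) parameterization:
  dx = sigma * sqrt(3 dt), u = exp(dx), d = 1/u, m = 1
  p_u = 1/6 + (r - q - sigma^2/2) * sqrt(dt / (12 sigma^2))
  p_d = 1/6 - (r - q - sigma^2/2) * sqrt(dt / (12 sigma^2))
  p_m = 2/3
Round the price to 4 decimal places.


dt = T/N = 0.750000; dx = sigma*sqrt(3*dt) = 0.675000
u = exp(dx) = 1.964033; d = 1/u = 0.509156
p_u = 0.103194, p_m = 0.666667, p_d = 0.230139
Discount per step: exp(-r*dt) = 0.985851
Stock lattice S(k, j) with j the centered position index:
  k=0: S(0,+0) = 44.5000
  k=1: S(1,-1) = 22.6575; S(1,+0) = 44.5000; S(1,+1) = 87.3995
  k=2: S(2,-2) = 11.5362; S(2,-1) = 22.6575; S(2,+0) = 44.5000; S(2,+1) = 87.3995; S(2,+2) = 171.6554
Terminal payoffs V(N, j) = max(S_T - K, 0):
  V(2,-2) = 0.000000; V(2,-1) = 0.000000; V(2,+0) = 4.650000; V(2,+1) = 47.549467; V(2,+2) = 131.805436
Backward induction: V(k, j) = exp(-r*dt) * [p_u * V(k+1, j+1) + p_m * V(k+1, j) + p_d * V(k+1, j-1)]
  V(1,-1) = exp(-r*dt) * [p_u*4.650000 + p_m*0.000000 + p_d*0.000000] = 0.473065
  V(1,+0) = exp(-r*dt) * [p_u*47.549467 + p_m*4.650000 + p_d*0.000000] = 7.893552
  V(1,+1) = exp(-r*dt) * [p_u*131.805436 + p_m*47.549467 + p_d*4.650000] = 45.715273
  V(0,+0) = exp(-r*dt) * [p_u*45.715273 + p_m*7.893552 + p_d*0.473065] = 9.946055

Answer: Price = V(0,0) = 9.9461


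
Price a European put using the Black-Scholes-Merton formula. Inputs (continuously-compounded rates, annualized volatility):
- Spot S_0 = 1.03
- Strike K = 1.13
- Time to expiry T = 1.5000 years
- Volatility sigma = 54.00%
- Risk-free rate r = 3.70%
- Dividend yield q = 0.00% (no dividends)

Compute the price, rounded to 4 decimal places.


d1 = (ln(S/K) + (r - q + 0.5*sigma^2) * T) / (sigma * sqrt(T)) = 0.27449582
d2 = d1 - sigma * sqrt(T) = -0.38686641
exp(-rT) = 0.94601202; exp(-qT) = 1.00000000
P = K * exp(-rT) * N(-d2) - S_0 * exp(-qT) * N(-d1)
N(-d1) = 0.39185181; N(-d2) = 0.65057244
P = 1.1300 * 0.94601202 * 0.65057244 - 1.0300 * 1.00000000 * 0.39185181 = 0.2919

Answer: Price = 0.2919


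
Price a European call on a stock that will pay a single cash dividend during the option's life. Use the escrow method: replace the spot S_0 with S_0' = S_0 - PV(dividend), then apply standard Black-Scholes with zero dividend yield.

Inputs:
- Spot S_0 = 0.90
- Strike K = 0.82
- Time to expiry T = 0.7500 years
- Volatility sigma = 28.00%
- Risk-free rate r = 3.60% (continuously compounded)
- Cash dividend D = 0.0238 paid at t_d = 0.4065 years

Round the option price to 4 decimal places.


PV(D) = D * exp(-r * t_d) = 0.0238 * 0.98547256 = 0.02345425
S_0' = S_0 - PV(D) = 0.9000 - 0.02345425 = 0.87654575
d1 = (ln(S_0'/K) + (r + sigma^2/2)*T) / (sigma*sqrt(T)) = 0.50759218
d2 = d1 - sigma*sqrt(T) = 0.26510507
exp(-rT) = 0.97336124
N(d1) = 0.69413031; N(d2) = 0.60453574
C = S_0' * N(d1) - K * exp(-rT) * N(d2) = 0.87654575 * 0.69413031 - 0.8200 * 0.97336124 * 0.60453574 = 0.1259

Answer: Price = 0.1259


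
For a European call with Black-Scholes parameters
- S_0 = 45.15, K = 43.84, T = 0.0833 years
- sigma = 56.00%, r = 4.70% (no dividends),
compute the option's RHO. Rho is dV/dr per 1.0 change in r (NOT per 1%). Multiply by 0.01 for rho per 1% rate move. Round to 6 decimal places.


d1 = 0.2872078239; d2 = 0.1255820834
phi(d1) = 0.3828229377; exp(-qT) = 1.0000000000; exp(-rT) = 0.9960925540
N(d2) = 0.5499686270
Rho = K*T*exp(-rT)*N(d2) = 43.8400 * 0.0833 * 0.9960925540 * 0.5499686270 = 2.000567

Answer: Rho = 2.000567


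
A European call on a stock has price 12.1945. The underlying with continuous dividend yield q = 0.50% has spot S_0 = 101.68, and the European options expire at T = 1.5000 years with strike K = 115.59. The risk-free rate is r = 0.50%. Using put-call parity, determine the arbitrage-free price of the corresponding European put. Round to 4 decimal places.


Answer: Put price = 26.0006

Derivation:
Put-call parity: C - P = S_0 * exp(-qT) - K * exp(-rT).
S_0 * exp(-qT) = 101.6800 * 0.99252805 = 100.92025261
K * exp(-rT) = 115.5900 * 0.99252805 = 114.72631786
P = C - S*exp(-qT) + K*exp(-rT)
P = 12.1945 - 100.92025261 + 114.72631786 = 26.0006


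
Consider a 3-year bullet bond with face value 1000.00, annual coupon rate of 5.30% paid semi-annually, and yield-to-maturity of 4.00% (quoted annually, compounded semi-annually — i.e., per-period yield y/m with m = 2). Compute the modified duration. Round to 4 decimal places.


Answer: Modified duration = 2.7616

Derivation:
Coupon per period c = face * coupon_rate / m = 26.500000
Periods per year m = 2; per-period yield y/m = 0.020000
Number of cashflows N = 6
Cashflows (t years, CF_t, discount factor 1/(1+y/m)^(m*t), PV):
  t = 0.5000: CF_t = 26.500000, DF = 0.980392, PV = 25.980392
  t = 1.0000: CF_t = 26.500000, DF = 0.961169, PV = 25.470973
  t = 1.5000: CF_t = 26.500000, DF = 0.942322, PV = 24.971542
  t = 2.0000: CF_t = 26.500000, DF = 0.923845, PV = 24.481904
  t = 2.5000: CF_t = 26.500000, DF = 0.905731, PV = 24.001866
  t = 3.0000: CF_t = 1026.500000, DF = 0.887971, PV = 911.502624
Price P = sum_t PV_t = 1036.409301
First compute Macaulay numerator sum_t t * PV_t:
  t * PV_t at t = 0.5000: 12.990196
  t * PV_t at t = 1.0000: 25.470973
  t * PV_t at t = 1.5000: 37.457313
  t * PV_t at t = 2.0000: 48.963808
  t * PV_t at t = 2.5000: 60.004666
  t * PV_t at t = 3.0000: 2734.507871
Macaulay duration D = 2919.394827 / 1036.409301 = 2.816836
Modified duration = D / (1 + y/m) = 2.816836 / (1 + 0.020000) = 2.761604


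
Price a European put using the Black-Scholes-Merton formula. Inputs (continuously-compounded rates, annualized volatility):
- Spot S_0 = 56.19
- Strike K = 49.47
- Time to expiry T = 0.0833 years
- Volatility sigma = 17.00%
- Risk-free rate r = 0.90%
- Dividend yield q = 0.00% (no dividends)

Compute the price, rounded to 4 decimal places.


Answer: Price = 0.0037

Derivation:
d1 = (ln(S/K) + (r - q + 0.5*sigma^2) * T) / (sigma * sqrt(T)) = 2.63580716
d2 = d1 - sigma * sqrt(T) = 2.58674220
exp(-rT) = 0.99925058; exp(-qT) = 1.00000000
P = K * exp(-rT) * N(-d2) - S_0 * exp(-qT) * N(-d1)
N(-d1) = 0.00419687; N(-d2) = 0.00484440
P = 49.4700 * 0.99925058 * 0.00484440 - 56.1900 * 1.00000000 * 0.00419687 = 0.0037


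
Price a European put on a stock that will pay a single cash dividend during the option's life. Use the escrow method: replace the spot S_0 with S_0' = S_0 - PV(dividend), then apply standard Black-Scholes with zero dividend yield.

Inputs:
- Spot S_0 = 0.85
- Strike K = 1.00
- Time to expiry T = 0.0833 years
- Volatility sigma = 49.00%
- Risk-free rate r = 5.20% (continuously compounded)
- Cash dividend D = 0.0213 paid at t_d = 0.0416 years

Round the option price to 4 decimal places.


Answer: Price = 0.1728

Derivation:
PV(D) = D * exp(-r * t_d) = 0.0213 * 0.99783914 = 0.02125397
S_0' = S_0 - PV(D) = 0.8500 - 0.02125397 = 0.82874603
d1 = (ln(S_0'/K) + (r + sigma^2/2)*T) / (sigma*sqrt(T)) = -1.22688921
d2 = d1 - sigma*sqrt(T) = -1.36831173
exp(-rT) = 0.99567777
N(-d1) = 0.89006788; N(-d2) = 0.91439274
P = K * exp(-rT) * N(-d2) - S_0' * N(-d1) = 1.0000 * 0.99567777 * 0.91439274 - 0.82874603 * 0.89006788 = 0.1728


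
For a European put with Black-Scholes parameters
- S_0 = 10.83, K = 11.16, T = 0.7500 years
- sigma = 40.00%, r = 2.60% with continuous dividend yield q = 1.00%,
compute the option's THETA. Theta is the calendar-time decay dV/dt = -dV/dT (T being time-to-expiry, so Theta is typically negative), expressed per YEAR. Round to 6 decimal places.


Answer: Theta = -0.864015

Derivation:
d1 = 0.1211976689; d2 = -0.2252124926
phi(d1) = 0.3960230071; exp(-qT) = 0.9925280548; exp(-rT) = 0.9806888952
Theta = -S*exp(-qT)*phi(d1)*sigma/(2*sqrt(T)) + r*K*exp(-rT)*N(-d2) - q*S*exp(-qT)*N(-d1)
N(-d1) = 0.4517672352; N(-d2) = 0.5890930143; sqrt(T) = 0.8660254038
Term 1 = -10.8300 * 0.9925280548 * 0.3960230071 * 0.4000 / (2 * 0.8660254038) = -0.9830849083
Term 2 = 0.0260 * 11.1600 * 0.9806888952 * 0.5890930143 = 0.1676303582
Term 3 = -0.0100 * 10.8300 * 0.9925280548 * 0.4517672352 = -0.0485608163
Theta = -0.9830849083 + (0.1676303582) + (-0.0485608163) = -0.864015


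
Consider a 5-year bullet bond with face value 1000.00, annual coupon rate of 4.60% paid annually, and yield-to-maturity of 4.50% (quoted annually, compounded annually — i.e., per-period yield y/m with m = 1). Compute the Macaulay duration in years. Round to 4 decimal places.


Coupon per period c = face * coupon_rate / m = 46.000000
Periods per year m = 1; per-period yield y/m = 0.045000
Number of cashflows N = 5
Cashflows (t years, CF_t, discount factor 1/(1+y/m)^(m*t), PV):
  t = 1.0000: CF_t = 46.000000, DF = 0.956938, PV = 44.019139
  t = 2.0000: CF_t = 46.000000, DF = 0.915730, PV = 42.123578
  t = 3.0000: CF_t = 46.000000, DF = 0.876297, PV = 40.309644
  t = 4.0000: CF_t = 46.000000, DF = 0.838561, PV = 38.573822
  t = 5.0000: CF_t = 1046.000000, DF = 0.802451, PV = 839.363795
Price P = sum_t PV_t = 1004.389977
Macaulay numerator sum_t t * PV_t:
  t * PV_t at t = 1.0000: 44.019139
  t * PV_t at t = 2.0000: 84.247156
  t * PV_t at t = 3.0000: 120.928931
  t * PV_t at t = 4.0000: 154.295287
  t * PV_t at t = 5.0000: 4196.818973
Macaulay duration D = (sum_t t * PV_t) / P = 4600.309486 / 1004.389977 = 4.580203

Answer: Macaulay duration = 4.5802 years


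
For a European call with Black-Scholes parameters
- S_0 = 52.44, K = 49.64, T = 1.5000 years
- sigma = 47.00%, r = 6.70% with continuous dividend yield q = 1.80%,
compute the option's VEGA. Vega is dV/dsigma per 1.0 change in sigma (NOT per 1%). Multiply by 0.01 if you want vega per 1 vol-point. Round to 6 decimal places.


d1 = 0.5108275330; d2 = -0.0648025566
phi(d1) = 0.3501439521; exp(-qT) = 0.9733612415; exp(-rT) = 0.9043851124
Vega = S * exp(-qT) * phi(d1) * sqrt(T) = 52.4400 * 0.9733612415 * 0.3501439521 * 1.2247448714 = 21.889155

Answer: Vega = 21.889155


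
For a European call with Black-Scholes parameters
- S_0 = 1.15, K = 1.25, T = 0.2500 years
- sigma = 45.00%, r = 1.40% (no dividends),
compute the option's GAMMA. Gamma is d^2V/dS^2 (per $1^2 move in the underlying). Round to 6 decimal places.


d1 = -0.2425293731; d2 = -0.4675293731
phi(d1) = 0.3873801449; exp(-qT) = 1.0000000000; exp(-rT) = 0.9965061179
Gamma = exp(-qT) * phi(d1) / (S * sigma * sqrt(T)) = 1.0000000000 * 0.3873801449 / (1.1500 * 0.4500 * 0.5000000000) = 1.497121

Answer: Gamma = 1.497121


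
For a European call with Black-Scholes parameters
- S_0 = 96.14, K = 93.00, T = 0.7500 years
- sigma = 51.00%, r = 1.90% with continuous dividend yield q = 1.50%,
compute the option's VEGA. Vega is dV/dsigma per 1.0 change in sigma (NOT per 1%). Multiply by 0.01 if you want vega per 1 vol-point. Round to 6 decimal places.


d1 = 0.3028110902; d2 = -0.1388618657
phi(d1) = 0.3810648107; exp(-qT) = 0.9888130446; exp(-rT) = 0.9858510507
Vega = S * exp(-qT) * phi(d1) * sqrt(T) = 96.1400 * 0.9888130446 * 0.3810648107 * 0.8660254038 = 31.372403

Answer: Vega = 31.372403


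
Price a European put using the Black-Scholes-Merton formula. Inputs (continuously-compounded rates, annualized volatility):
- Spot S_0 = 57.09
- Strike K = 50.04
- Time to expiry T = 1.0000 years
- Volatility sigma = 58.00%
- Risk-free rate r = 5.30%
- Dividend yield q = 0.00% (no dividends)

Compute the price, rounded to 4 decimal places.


d1 = (ln(S/K) + (r - q + 0.5*sigma^2) * T) / (sigma * sqrt(T)) = 0.60863152
d2 = d1 - sigma * sqrt(T) = 0.02863152
exp(-rT) = 0.94838001; exp(-qT) = 1.00000000
P = K * exp(-rT) * N(-d2) - S_0 * exp(-qT) * N(-d1)
N(-d1) = 0.27138435; N(-d2) = 0.48857923
P = 50.0400 * 0.94838001 * 0.48857923 - 57.0900 * 1.00000000 * 0.27138435 = 7.6931

Answer: Price = 7.6931


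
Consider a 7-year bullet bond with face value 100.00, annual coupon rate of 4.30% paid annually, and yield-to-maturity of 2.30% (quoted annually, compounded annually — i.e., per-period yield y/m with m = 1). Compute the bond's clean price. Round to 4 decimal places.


Coupon per period c = face * coupon_rate / m = 4.300000
Periods per year m = 1; per-period yield y/m = 0.023000
Number of cashflows N = 7
Cashflows (t years, CF_t, discount factor 1/(1+y/m)^(m*t), PV):
  t = 1.0000: CF_t = 4.300000, DF = 0.977517, PV = 4.203324
  t = 2.0000: CF_t = 4.300000, DF = 0.955540, PV = 4.108821
  t = 3.0000: CF_t = 4.300000, DF = 0.934056, PV = 4.016443
  t = 4.0000: CF_t = 4.300000, DF = 0.913056, PV = 3.926141
  t = 5.0000: CF_t = 4.300000, DF = 0.892528, PV = 3.837870
  t = 6.0000: CF_t = 4.300000, DF = 0.872461, PV = 3.751584
  t = 7.0000: CF_t = 104.300000, DF = 0.852846, PV = 88.951827
Price P = sum_t PV_t = 112.796009

Answer: Price = 112.7960


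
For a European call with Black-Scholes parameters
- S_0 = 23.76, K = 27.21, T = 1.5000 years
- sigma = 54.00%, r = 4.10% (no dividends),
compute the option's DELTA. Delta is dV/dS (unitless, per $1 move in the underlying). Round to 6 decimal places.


Answer: Delta = 0.586546

Derivation:
d1 = 0.2186682804; d2 = -0.4426939501
phi(d1) = 0.3895175170; exp(-qT) = 1.0000000000; exp(-rT) = 0.9403529457
N(d1) = 0.5865457702
Delta = exp(-qT) * N(d1) = 1.0000000000 * 0.5865457702 = 0.586546


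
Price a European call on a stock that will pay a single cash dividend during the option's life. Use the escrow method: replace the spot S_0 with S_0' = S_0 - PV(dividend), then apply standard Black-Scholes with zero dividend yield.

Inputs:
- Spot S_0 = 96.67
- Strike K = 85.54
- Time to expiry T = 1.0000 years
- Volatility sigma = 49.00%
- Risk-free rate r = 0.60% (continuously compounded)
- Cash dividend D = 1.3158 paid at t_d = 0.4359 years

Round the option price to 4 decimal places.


Answer: Price = 23.0865

Derivation:
PV(D) = D * exp(-r * t_d) = 1.3158 * 0.99738802 = 1.31236315
S_0' = S_0 - PV(D) = 96.6700 - 1.31236315 = 95.35763685
d1 = (ln(S_0'/K) + (r + sigma^2/2)*T) / (sigma*sqrt(T)) = 0.47898024
d2 = d1 - sigma*sqrt(T) = -0.01101976
exp(-rT) = 0.99401796
N(d1) = 0.68402366; N(d2) = 0.49560384
C = S_0' * N(d1) - K * exp(-rT) * N(d2) = 95.35763685 * 0.68402366 - 85.5400 * 0.99401796 * 0.49560384 = 23.0865
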